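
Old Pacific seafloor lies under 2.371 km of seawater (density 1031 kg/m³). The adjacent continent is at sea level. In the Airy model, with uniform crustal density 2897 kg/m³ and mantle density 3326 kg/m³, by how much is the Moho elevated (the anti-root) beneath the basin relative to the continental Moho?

By Archimedes' principle applied to the lithosphere: replacing crust with seawater at the top is compensated by replacing crust with mantle at the base: d (ρ_c − ρ_w) = a (ρ_m − ρ_c).
a = d (ρ_c − ρ_w)/(ρ_m − ρ_c) = 2.371 km × 1866/429 = 10.3 km.

10.3 km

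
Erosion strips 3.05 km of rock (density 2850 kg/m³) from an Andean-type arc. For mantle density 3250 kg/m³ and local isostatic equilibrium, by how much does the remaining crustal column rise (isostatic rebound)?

Unloading: uplift u = e ρ_c/ρ_m = 3.05 km × 2850/3250 = 2.67 km.

2.67 km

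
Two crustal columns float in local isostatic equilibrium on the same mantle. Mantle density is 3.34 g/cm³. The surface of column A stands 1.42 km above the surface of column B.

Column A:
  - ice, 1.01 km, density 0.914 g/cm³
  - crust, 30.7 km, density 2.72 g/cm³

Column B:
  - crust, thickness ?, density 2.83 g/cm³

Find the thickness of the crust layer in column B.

32.8 km

Take the compensation level at the base of the deeper column (depth z_c below the surface of column A) and equate Σ ρ_i t_i down to z_c; mantle fills any gap and the z_c terms cancel.
Column A: 1.01×0.914 + 30.7×2.72 + (z_c − 31.71)×3.34
Column B: 1.42×0 + x×2.83 + (z_c − 1.42 − 0 − x)×3.34
The z_c×3.34 term appears on both sides and cancels. Collect the known terms of each column as K = Σ(ρt)_known − 3.34 × (depth of known layers): K_A = 84.42714 − 3.34×31.71 = −21.48426; K_B = 0 − 3.34×(1.42 + 0) = −4.7428.
Balance: K_A = K_B − x×(3.34 − 2.83), so x = (K_B − K_A)/(3.34 − 2.83) = 16.7415/0.51 = 32.8 km.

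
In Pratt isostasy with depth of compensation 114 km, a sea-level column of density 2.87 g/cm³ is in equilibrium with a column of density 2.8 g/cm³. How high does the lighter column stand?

2.85 km

ρ_ref D = ρ (D + h) → h = D (ρ_ref − ρ)/ρ.
h = 114 km × (2.87 − 2.8)/2.8 = 2.85 km.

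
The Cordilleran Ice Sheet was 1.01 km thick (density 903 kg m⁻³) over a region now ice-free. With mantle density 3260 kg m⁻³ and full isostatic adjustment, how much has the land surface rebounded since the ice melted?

Removing the load lets mantle flow back in; uplift u satisfies ρ_ice t = ρ_m u.
u = t ρ_ice/ρ_m = 1.01 km × 903/3260 = 0.28 km.

0.28 km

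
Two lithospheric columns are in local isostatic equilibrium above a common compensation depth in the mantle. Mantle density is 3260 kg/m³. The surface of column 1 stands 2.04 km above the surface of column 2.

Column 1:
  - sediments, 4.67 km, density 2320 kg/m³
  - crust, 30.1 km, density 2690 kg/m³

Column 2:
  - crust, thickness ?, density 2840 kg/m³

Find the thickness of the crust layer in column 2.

35.5 km

Take the compensation level at the base of the deeper column (depth z_c below the surface of column 1) and equate Σ ρ_i t_i down to z_c; mantle fills any gap and the z_c terms cancel.
Column 1: 4.67×2320 + 30.1×2690 + (z_c − 34.77)×3260
Column 2: 2.04×0 + x×2840 + (z_c − 2.04 − 0 − x)×3260
The z_c×3260 term appears on both sides and cancels. Collect the known terms of each column as K = Σ(ρt)_known − 3260 × (depth of known layers): K_1 = 91803.4 − 3260×34.77 = −21546.8; K_2 = 0 − 3260×(2.04 + 0) = −6650.4.
Balance: K_1 = K_2 − x×(3260 − 2840), so x = (K_2 − K_1)/(3260 − 2840) = 14896.4/420 = 35.5 km.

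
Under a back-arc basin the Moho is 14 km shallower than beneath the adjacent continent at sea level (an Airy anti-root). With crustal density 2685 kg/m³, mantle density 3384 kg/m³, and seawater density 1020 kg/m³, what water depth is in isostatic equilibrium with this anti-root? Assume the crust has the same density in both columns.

5.88 km

Replacing a thickness d of crust by seawater at the top must be balanced by replacing crust with mantle at the base: d (ρ_c − ρ_w) = a (ρ_m − ρ_c).
d = a (ρ_m − ρ_c)/(ρ_c − ρ_w) = 14 km × 699/1665 = 5.88 km.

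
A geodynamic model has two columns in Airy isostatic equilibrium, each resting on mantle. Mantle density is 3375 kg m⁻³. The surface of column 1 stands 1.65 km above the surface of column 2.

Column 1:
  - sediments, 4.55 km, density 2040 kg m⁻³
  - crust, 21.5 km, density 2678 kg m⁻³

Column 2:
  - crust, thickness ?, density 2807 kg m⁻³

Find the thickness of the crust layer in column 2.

27.3 km

Take the compensation level at the base of the deeper column (depth z_c below the surface of column 1) and equate Σ ρ_i t_i down to z_c; mantle fills any gap and the z_c terms cancel.
Column 1: 4.55×2040 + 21.5×2678 + (z_c − 26.05)×3375
Column 2: 1.65×0 + x×2807 + (z_c − 1.65 − 0 − x)×3375
The z_c×3375 term appears on both sides and cancels. Collect the known terms of each column as K = Σ(ρt)_known − 3375 × (depth of known layers): K_1 = 66859 − 3375×26.05 = −21059.75; K_2 = 0 − 3375×(1.65 + 0) = −5568.75.
Balance: K_1 = K_2 − x×(3375 − 2807), so x = (K_2 − K_1)/(3375 − 2807) = 15491/568 = 27.3 km.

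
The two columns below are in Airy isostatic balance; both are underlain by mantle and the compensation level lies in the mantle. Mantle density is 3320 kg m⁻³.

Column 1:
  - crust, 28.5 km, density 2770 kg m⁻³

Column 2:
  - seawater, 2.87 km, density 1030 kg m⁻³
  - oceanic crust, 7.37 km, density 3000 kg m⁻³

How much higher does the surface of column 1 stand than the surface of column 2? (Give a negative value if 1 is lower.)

For any compensation level in the mantle, the mantle terms cancel and isostasy reduces to e = (Σt_1 − Σt_2) − (Σ(ρt)_1 − Σ(ρt)_2) / ρ_m.
Σt_1 = 28.5 km; Σt_2 = 10.24 km; Σ(ρt)_1 = 78945; Σ(ρt)_2 = 25066.1 (in km·kg m⁻³).
e = (28.5 − 10.24) − (78945 − 25066.1) / 3320 = 2.03 km.

2.03 km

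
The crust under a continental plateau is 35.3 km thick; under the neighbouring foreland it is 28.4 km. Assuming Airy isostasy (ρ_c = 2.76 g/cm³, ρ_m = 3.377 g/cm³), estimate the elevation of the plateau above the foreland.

1.26 km

Excess crust Δ = 35.3 km − 28.4 km = 6.9 km, split between elevation h and root r with h + r = Δ.
Airy balance ρ_c h = (ρ_m − ρ_c) r gives r = h ρ_c/(ρ_m − ρ_c), so h (1 + ρ_c/(ρ_m − ρ_c)) = Δ, i.e. h = Δ (ρ_m − ρ_c)/ρ_m.
h = 6.9 km × 0.617/3.377 = 1.26 km.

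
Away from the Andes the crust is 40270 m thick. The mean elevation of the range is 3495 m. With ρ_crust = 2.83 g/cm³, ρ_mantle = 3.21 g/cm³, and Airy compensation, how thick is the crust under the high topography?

Root depth r = h ρ_c / (ρ_m − ρ_c) = 3495 m × 2.83 / 0.38 = 26030 m.
Total thickness = T + h + r = 40270 m + 3495 m + 26030 m = 69800 m.

69800 m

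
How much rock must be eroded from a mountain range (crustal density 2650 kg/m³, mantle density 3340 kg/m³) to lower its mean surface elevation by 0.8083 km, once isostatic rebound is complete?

3.91 km

Net drop Δ = e − u = e − e ρ_c/ρ_m = e (ρ_m − ρ_c)/ρ_m.
e = Δ ρ_m/(ρ_m − ρ_c) = 0.8083 km × 3340/690 = 3.91 km.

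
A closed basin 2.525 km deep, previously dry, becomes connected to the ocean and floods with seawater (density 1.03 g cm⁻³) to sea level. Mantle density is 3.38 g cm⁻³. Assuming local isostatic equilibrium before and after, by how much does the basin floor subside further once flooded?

After flooding the water column is d + s deep. Its weight must equal the weight of mantle displaced by the extra subsidence s: (d + s) ρ_w = s ρ_m.
s = d ρ_w / (ρ_m − ρ_w) = 2.525 km × 1.03/(3.38 − 1.03) = 1.11 km.

1.11 km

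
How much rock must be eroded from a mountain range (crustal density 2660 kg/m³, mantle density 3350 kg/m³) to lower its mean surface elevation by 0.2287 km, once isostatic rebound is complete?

1.11 km

Net drop Δ = e − u = e − e ρ_c/ρ_m = e (ρ_m − ρ_c)/ρ_m.
e = Δ ρ_m/(ρ_m − ρ_c) = 0.2287 km × 3350/690 = 1.11 km.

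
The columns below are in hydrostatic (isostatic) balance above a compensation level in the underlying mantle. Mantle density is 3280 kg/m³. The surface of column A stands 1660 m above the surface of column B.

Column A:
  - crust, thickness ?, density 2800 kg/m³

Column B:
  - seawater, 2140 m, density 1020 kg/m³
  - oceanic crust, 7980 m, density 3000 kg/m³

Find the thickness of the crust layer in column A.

26100 m

Take the compensation level at the base of the deeper column (depth z_c below the surface of column A) and equate Σ ρ_i t_i down to z_c; mantle fills any gap and the z_c terms cancel.
Column A: x×2800 + (z_c − 0 − x)×3280
Column B: 1660×0 + 2140×1020 + 7980×3000 + (z_c − 1660 − 10120)×3280
The z_c×3280 term appears on both sides and cancels. Collect the known terms of each column as K = Σ(ρt)_known − 3280 × (depth of known layers): K_A = 0 − 3280×0 = 0; K_B = 26122800 − 3280×(1660 + 10120) = −12515600.
Balance: K_A − x×(3280 − 2800) = K_B, so x = (K_A − K_B)/(3280 − 2800) = 12515600/480 = 26100 m.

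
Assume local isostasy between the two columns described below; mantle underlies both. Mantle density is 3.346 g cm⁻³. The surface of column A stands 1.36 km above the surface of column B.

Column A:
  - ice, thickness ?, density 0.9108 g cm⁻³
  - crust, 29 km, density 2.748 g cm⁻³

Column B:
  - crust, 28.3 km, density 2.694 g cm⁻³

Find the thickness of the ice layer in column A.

2.32 km

Take the compensation level at the base of the deeper column (depth z_c below the surface of column A) and equate Σ ρ_i t_i down to z_c; mantle fills any gap and the z_c terms cancel.
Column A: x×0.9108 + 29×2.748 + (z_c − 29 − x)×3.346
Column B: 1.36×0 + 28.3×2.694 + (z_c − 1.36 − 28.3)×3.346
The z_c×3.346 term appears on both sides and cancels. Collect the known terms of each column as K = Σ(ρt)_known − 3.346 × (depth of known layers): K_A = 79.692 − 3.346×29 = −17.342; K_B = 76.2402 − 3.346×(1.36 + 28.3) = −23.00216.
Balance: K_A − x×(3.346 − 0.9108) = K_B, so x = (K_A − K_B)/(3.346 − 0.9108) = 5.66016/2.4352 = 2.32 km.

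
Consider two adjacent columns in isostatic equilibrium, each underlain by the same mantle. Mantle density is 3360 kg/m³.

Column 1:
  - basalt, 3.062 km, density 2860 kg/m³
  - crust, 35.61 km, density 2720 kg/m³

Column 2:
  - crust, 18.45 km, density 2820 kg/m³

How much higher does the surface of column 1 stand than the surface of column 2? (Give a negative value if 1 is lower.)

For any compensation level in the mantle, the mantle terms cancel and isostasy reduces to e = (Σt_1 − Σt_2) − (Σ(ρt)_1 − Σ(ρt)_2) / ρ_m.
Σt_1 = 38.672 km; Σt_2 = 18.45 km; Σ(ρt)_1 = 105616.52; Σ(ρt)_2 = 52029 (in km·kg/m³).
e = (38.672 − 18.45) − (105616.52 − 52029) / 3360 = 4.27 km.

4.27 km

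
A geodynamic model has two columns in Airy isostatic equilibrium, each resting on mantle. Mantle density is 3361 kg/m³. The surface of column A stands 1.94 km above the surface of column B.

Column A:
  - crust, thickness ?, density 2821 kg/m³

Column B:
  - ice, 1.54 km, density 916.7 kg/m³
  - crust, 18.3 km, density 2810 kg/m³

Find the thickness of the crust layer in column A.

37.7 km

Take the compensation level at the base of the deeper column (depth z_c below the surface of column A) and equate Σ ρ_i t_i down to z_c; mantle fills any gap and the z_c terms cancel.
Column A: x×2821 + (z_c − 0 − x)×3361
Column B: 1.94×0 + 1.54×916.7 + 18.3×2810 + (z_c − 1.94 − 19.84)×3361
The z_c×3361 term appears on both sides and cancels. Collect the known terms of each column as K = Σ(ρt)_known − 3361 × (depth of known layers): K_A = 0 − 3361×0 = 0; K_B = 52834.718 − 3361×(1.94 + 19.84) = −20367.862.
Balance: K_A − x×(3361 − 2821) = K_B, so x = (K_A − K_B)/(3361 − 2821) = 20367.9/540 = 37.7 km.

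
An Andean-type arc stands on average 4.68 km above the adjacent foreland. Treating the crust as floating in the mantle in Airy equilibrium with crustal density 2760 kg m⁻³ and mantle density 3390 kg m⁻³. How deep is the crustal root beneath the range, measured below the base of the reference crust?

In Airy isostatic equilibrium: the weight of the topography is balanced by the buoyancy of the root, ρ_c h = (ρ_m − ρ_c) r.
r = h · ρ_c / (ρ_m − ρ_c) = 4.68 km × 2760 / (3390 − 2760) = 20.5 km.

20.5 km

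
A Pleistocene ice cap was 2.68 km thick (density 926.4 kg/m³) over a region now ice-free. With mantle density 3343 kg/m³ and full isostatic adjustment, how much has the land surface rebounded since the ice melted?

Removing the load lets mantle flow back in; uplift u satisfies ρ_ice t = ρ_m u.
u = t ρ_ice/ρ_m = 2.68 km × 926.4/3343 = 0.743 km.

0.743 km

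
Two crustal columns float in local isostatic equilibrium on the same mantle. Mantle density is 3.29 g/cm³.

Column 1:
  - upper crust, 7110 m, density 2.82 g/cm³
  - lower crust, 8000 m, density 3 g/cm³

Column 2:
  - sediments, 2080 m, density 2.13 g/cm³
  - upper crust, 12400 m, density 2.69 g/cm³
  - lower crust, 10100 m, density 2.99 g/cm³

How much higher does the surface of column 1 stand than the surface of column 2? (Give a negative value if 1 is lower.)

−2190 m

For any compensation level in the mantle, the mantle terms cancel and isostasy reduces to e = (Σt_1 − Σt_2) − (Σ(ρt)_1 − Σ(ρt)_2) / ρ_m.
Σt_1 = 15110 m; Σt_2 = 24580 m; Σ(ρt)_1 = 44050.2; Σ(ρt)_2 = 67985.4 (in m·g/cm³).
e = (15110 − 24580) − (44050.2 − 67985.4) / 3.29 = −2190 m.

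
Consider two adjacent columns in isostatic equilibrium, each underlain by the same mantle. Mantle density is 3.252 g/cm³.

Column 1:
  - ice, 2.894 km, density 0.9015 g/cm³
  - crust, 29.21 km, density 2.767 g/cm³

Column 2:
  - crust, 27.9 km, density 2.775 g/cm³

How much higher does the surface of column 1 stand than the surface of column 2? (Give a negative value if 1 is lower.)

For any compensation level in the mantle, the mantle terms cancel and isostasy reduces to e = (Σt_1 − Σt_2) − (Σ(ρt)_1 − Σ(ρt)_2) / ρ_m.
Σt_1 = 32.104 km; Σt_2 = 27.9 km; Σ(ρt)_1 = 83.433011; Σ(ρt)_2 = 77.4225 (in km·g/cm³).
e = (32.104 − 27.9) − (83.433011 − 77.4225) / 3.252 = 2.36 km.

2.36 km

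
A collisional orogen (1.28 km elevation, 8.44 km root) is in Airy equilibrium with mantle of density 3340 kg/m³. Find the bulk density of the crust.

2900 kg/m³

ρ_c h = (ρ_m − ρ_c) r → ρ_c (h + r) = ρ_m r → ρ_c = ρ_m r / (h + r).
ρ_c = 3340 × 8.44 km / (1.28 km + 8.44 km) = 2900 kg/m³.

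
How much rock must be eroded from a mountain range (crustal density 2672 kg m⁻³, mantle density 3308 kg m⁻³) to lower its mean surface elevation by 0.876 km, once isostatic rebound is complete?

Net drop Δ = e − u = e − e ρ_c/ρ_m = e (ρ_m − ρ_c)/ρ_m.
e = Δ ρ_m/(ρ_m − ρ_c) = 0.876 km × 3308/636 = 4.56 km.

4.56 km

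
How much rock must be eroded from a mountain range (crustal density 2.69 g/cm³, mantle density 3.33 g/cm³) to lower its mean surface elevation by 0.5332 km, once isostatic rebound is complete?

Net drop Δ = e − u = e − e ρ_c/ρ_m = e (ρ_m − ρ_c)/ρ_m.
e = Δ ρ_m/(ρ_m − ρ_c) = 0.5332 km × 3.33/0.64 = 2.77 km.

2.77 km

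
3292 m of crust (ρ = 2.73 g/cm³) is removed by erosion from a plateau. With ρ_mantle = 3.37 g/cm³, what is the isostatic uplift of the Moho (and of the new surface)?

Unloading: uplift u = e ρ_c/ρ_m = 3292 m × 2.73/3.37 = 2670 m.

2670 m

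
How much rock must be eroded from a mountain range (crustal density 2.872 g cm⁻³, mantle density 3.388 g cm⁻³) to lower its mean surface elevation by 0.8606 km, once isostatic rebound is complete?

5.65 km

Net drop Δ = e − u = e − e ρ_c/ρ_m = e (ρ_m − ρ_c)/ρ_m.
e = Δ ρ_m/(ρ_m − ρ_c) = 0.8606 km × 3.388/0.516 = 5.65 km.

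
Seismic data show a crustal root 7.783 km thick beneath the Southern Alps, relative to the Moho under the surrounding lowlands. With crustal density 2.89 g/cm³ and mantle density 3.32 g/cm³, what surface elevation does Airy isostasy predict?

1.16 km

In Airy isostatic equilibrium: ρ_c h = (ρ_m − ρ_c) r.
h = r (ρ_m − ρ_c) / ρ_c = 7.783 km × (3.32 − 2.89) / 2.89 = 1.16 km.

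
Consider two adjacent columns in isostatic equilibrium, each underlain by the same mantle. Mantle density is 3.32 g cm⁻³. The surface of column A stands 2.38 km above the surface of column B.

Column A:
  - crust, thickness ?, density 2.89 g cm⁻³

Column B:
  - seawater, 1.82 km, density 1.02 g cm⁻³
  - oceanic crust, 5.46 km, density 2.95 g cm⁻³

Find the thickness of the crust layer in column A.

Take the compensation level at the base of the deeper column (depth z_c below the surface of column A) and equate Σ ρ_i t_i down to z_c; mantle fills any gap and the z_c terms cancel.
Column A: x×2.89 + (z_c − 0 − x)×3.32
Column B: 2.38×0 + 1.82×1.02 + 5.46×2.95 + (z_c − 2.38 − 7.28)×3.32
The z_c×3.32 term appears on both sides and cancels. Collect the known terms of each column as K = Σ(ρt)_known − 3.32 × (depth of known layers): K_A = 0 − 3.32×0 = 0; K_B = 17.9634 − 3.32×(2.38 + 7.28) = −14.1078.
Balance: K_A − x×(3.32 − 2.89) = K_B, so x = (K_A − K_B)/(3.32 − 2.89) = 14.1078/0.43 = 32.8 km.

32.8 km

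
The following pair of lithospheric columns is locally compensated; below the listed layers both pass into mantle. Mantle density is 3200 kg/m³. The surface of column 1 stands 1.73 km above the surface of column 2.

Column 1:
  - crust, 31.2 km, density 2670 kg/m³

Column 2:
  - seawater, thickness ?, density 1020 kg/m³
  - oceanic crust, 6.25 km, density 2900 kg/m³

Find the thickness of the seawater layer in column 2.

Take the compensation level at the base of the deeper column (depth z_c below the surface of column 1) and equate Σ ρ_i t_i down to z_c; mantle fills any gap and the z_c terms cancel.
Column 1: 31.2×2670 + (z_c − 31.2)×3200
Column 2: 1.73×0 + x×1020 + 6.25×2900 + (z_c − 1.73 − 6.25 − x)×3200
The z_c×3200 term appears on both sides and cancels. Collect the known terms of each column as K = Σ(ρt)_known − 3200 × (depth of known layers): K_1 = 83304 − 3200×31.2 = −16536; K_2 = 18125 − 3200×(1.73 + 6.25) = −7411.
Balance: K_1 = K_2 − x×(3200 − 1020), so x = (K_2 − K_1)/(3200 − 1020) = 9125/2180 = 4.19 km.

4.19 km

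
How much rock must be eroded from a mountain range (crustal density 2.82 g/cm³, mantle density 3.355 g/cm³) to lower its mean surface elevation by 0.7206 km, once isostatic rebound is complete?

4.52 km

Net drop Δ = e − u = e − e ρ_c/ρ_m = e (ρ_m − ρ_c)/ρ_m.
e = Δ ρ_m/(ρ_m − ρ_c) = 0.7206 km × 3.355/0.535 = 4.52 km.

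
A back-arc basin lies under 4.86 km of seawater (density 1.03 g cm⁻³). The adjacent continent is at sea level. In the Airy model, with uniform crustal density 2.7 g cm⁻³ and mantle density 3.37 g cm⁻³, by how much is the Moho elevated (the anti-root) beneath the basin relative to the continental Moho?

Isostatic balance requires: replacing crust with seawater at the top is compensated by replacing crust with mantle at the base: d (ρ_c − ρ_w) = a (ρ_m − ρ_c).
a = d (ρ_c − ρ_w)/(ρ_m − ρ_c) = 4.86 km × 1.67/0.67 = 12.1 km.

12.1 km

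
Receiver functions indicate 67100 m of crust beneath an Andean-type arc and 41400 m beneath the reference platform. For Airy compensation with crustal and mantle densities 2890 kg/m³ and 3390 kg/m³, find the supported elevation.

Excess crust Δ = 67100 m − 41400 m = 25700 m, split between elevation h and root r with h + r = Δ.
Airy balance ρ_c h = (ρ_m − ρ_c) r gives r = h ρ_c/(ρ_m − ρ_c), so h (1 + ρ_c/(ρ_m − ρ_c)) = Δ, i.e. h = Δ (ρ_m − ρ_c)/ρ_m.
h = 25700 m × 500/3390 = 3790 m.

3790 m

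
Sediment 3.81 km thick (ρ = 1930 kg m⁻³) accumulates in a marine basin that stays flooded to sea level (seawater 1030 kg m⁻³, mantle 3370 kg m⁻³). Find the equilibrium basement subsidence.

1.47 km

Submarine loading: the sediment displaces seawater, and the subsidence is in turn flooded, so s (ρ_m − ρ_w) = t (ρ_sed − ρ_w).
s = 3.81 km × (1930 − 1030) / (3370 − 1030) = 1.47 km.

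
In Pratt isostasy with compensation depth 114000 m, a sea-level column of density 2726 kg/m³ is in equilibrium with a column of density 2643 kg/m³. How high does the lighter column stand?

ρ_ref D = ρ (D + h) → h = D (ρ_ref − ρ)/ρ.
h = 114000 m × (2726 − 2643)/2643 = 3580 m.

3580 m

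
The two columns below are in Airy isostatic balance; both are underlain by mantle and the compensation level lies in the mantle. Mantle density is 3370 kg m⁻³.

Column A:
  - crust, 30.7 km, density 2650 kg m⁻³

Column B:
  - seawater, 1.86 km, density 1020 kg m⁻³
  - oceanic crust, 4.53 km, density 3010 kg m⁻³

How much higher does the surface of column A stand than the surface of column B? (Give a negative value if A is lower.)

4.78 km

For any compensation level in the mantle, the mantle terms cancel and isostasy reduces to e = (Σt_A − Σt_B) − (Σ(ρt)_A − Σ(ρt)_B) / ρ_m.
Σt_A = 30.7 km; Σt_B = 6.39 km; Σ(ρt)_A = 81355; Σ(ρt)_B = 15532.5 (in km·kg m⁻³).
e = (30.7 − 6.39) − (81355 − 15532.5) / 3370 = 4.78 km.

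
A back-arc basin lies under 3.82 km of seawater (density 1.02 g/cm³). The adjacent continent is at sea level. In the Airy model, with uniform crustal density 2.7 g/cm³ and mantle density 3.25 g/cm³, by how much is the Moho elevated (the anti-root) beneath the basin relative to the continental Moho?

11.7 km

For local isostatic compensation: replacing crust with seawater at the top is compensated by replacing crust with mantle at the base: d (ρ_c − ρ_w) = a (ρ_m − ρ_c).
a = d (ρ_c − ρ_w)/(ρ_m − ρ_c) = 3.82 km × 1.68/0.55 = 11.7 km.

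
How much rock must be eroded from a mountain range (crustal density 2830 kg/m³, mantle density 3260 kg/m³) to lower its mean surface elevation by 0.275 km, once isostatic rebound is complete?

2.08 km

Net drop Δ = e − u = e − e ρ_c/ρ_m = e (ρ_m − ρ_c)/ρ_m.
e = Δ ρ_m/(ρ_m − ρ_c) = 0.275 km × 3260/430 = 2.08 km.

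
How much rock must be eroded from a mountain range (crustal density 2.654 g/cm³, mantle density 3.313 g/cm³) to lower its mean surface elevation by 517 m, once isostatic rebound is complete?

2600 m

Net drop Δ = e − u = e − e ρ_c/ρ_m = e (ρ_m − ρ_c)/ρ_m.
e = Δ ρ_m/(ρ_m − ρ_c) = 517 m × 3.313/0.659 = 2600 m.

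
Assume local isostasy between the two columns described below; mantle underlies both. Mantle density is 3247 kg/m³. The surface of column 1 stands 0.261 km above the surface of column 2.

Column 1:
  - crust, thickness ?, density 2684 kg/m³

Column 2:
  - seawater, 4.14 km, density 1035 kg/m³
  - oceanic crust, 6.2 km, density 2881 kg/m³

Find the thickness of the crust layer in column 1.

Take the compensation level at the base of the deeper column (depth z_c below the surface of column 1) and equate Σ ρ_i t_i down to z_c; mantle fills any gap and the z_c terms cancel.
Column 1: x×2684 + (z_c − 0 − x)×3247
Column 2: 0.261×0 + 4.14×1035 + 6.2×2881 + (z_c − 0.261 − 10.34)×3247
The z_c×3247 term appears on both sides and cancels. Collect the known terms of each column as K = Σ(ρt)_known − 3247 × (depth of known layers): K_1 = 0 − 3247×0 = 0; K_2 = 22147.1 − 3247×(0.261 + 10.34) = −12274.347.
Balance: K_1 − x×(3247 − 2684) = K_2, so x = (K_1 − K_2)/(3247 − 2684) = 12274.3/563 = 21.8 km.

21.8 km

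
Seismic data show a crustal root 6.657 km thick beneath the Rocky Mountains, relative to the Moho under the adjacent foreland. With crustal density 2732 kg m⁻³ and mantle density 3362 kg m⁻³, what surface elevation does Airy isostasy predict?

Isostatic balance requires: ρ_c h = (ρ_m − ρ_c) r.
h = r (ρ_m − ρ_c) / ρ_c = 6.657 km × (3362 − 2732) / 2732 = 1.54 km.

1.54 km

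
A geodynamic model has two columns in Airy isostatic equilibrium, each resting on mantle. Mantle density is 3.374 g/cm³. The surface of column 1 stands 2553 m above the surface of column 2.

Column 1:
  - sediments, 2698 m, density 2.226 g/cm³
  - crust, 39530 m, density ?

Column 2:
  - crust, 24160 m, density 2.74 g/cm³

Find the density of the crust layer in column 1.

Take the compensation level at the base of the deeper column (depth z_c below the surface of column 1) and equate Σ ρ_i t_i down to z_c; mantle fills any gap and the z_c terms cancel.
Column 1: 2698×2.226 + 39530×ρ + (z_c − 42228)×3.374
Column 2: 2553×0 + 24160×2.74 + (z_c − 2553 − 24160)×3.374
The z_c×3.374 term appears on both sides and cancels. Collect the known terms of each column as K = Σ(ρt)_known − 3.374 × (depth of known layers): K_1 = 6005.748 − 3.374×42228 = −136471.524; K_2 = 66198.4 − 3.374×(2553 + 24160) = −23931.262.
Balance: K_1 + 39530×ρ = K_2, so ρ = (K_2 − K_1)/39530 = 112540/39530 = 2.85 g/cm³.

2.85 g/cm³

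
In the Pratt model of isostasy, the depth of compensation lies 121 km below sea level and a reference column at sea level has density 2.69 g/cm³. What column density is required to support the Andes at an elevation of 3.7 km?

Pratt balance: ρ_ref D = ρ (D + h).
ρ = ρ_ref D/(D + h) = 2.69 × 121 km/(121 km + 3.7 km) = 2.61 g/cm³.

2.61 g/cm³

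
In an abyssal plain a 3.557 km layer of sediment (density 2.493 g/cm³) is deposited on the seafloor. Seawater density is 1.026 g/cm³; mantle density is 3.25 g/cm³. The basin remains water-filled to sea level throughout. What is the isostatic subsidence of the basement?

2.35 km

Submarine loading: the sediment displaces seawater, and the subsidence is in turn flooded, so s (ρ_m − ρ_w) = t (ρ_sed − ρ_w).
s = 3.557 km × (2.493 − 1.026) / (3.25 − 1.026) = 2.35 km.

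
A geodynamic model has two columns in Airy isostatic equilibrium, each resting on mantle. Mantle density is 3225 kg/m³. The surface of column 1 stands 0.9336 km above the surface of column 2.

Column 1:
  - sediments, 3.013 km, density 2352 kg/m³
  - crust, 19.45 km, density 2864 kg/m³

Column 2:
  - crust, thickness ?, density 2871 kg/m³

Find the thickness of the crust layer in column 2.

Take the compensation level at the base of the deeper column (depth z_c below the surface of column 1) and equate Σ ρ_i t_i down to z_c; mantle fills any gap and the z_c terms cancel.
Column 1: 3.013×2352 + 19.45×2864 + (z_c − 22.463)×3225
Column 2: 0.9336×0 + x×2871 + (z_c − 0.9336 − 0 − x)×3225
The z_c×3225 term appears on both sides and cancels. Collect the known terms of each column as K = Σ(ρt)_known − 3225 × (depth of known layers): K_1 = 62791.376 − 3225×22.463 = −9651.799; K_2 = 0 − 3225×(0.9336 + 0) = −3010.86.
Balance: K_1 = K_2 − x×(3225 − 2871), so x = (K_2 − K_1)/(3225 − 2871) = 6640.94/354 = 18.8 km.

18.8 km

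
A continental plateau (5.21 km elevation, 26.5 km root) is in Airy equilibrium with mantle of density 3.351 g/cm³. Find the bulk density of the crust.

2.8 g/cm³

ρ_c h = (ρ_m − ρ_c) r → ρ_c (h + r) = ρ_m r → ρ_c = ρ_m r / (h + r).
ρ_c = 3.351 × 26.5 km / (5.21 km + 26.5 km) = 2.8 g/cm³.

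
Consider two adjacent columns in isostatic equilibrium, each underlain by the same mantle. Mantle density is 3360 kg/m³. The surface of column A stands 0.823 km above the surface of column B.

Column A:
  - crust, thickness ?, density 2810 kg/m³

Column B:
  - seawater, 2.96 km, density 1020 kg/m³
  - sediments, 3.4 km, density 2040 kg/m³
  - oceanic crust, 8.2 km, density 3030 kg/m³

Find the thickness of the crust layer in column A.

Take the compensation level at the base of the deeper column (depth z_c below the surface of column A) and equate Σ ρ_i t_i down to z_c; mantle fills any gap and the z_c terms cancel.
Column A: x×2810 + (z_c − 0 − x)×3360
Column B: 0.823×0 + 2.96×1020 + 3.4×2040 + 8.2×3030 + (z_c − 0.823 − 14.56)×3360
The z_c×3360 term appears on both sides and cancels. Collect the known terms of each column as K = Σ(ρt)_known − 3360 × (depth of known layers): K_A = 0 − 3360×0 = 0; K_B = 34801.2 − 3360×(0.823 + 14.56) = −16885.68.
Balance: K_A − x×(3360 − 2810) = K_B, so x = (K_A − K_B)/(3360 − 2810) = 16885.7/550 = 30.7 km.

30.7 km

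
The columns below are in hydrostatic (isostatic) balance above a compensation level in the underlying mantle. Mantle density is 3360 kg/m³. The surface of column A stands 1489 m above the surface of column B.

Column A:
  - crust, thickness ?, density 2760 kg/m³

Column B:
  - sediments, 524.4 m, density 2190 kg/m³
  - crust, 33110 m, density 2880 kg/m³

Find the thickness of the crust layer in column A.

Take the compensation level at the base of the deeper column (depth z_c below the surface of column A) and equate Σ ρ_i t_i down to z_c; mantle fills any gap and the z_c terms cancel.
Column A: x×2760 + (z_c − 0 − x)×3360
Column B: 1489×0 + 524.4×2190 + 33110×2880 + (z_c − 1489 − 33634.4)×3360
The z_c×3360 term appears on both sides and cancels. Collect the known terms of each column as K = Σ(ρt)_known − 3360 × (depth of known layers): K_A = 0 − 3360×0 = 0; K_B = 96505236 − 3360×(1489 + 33634.4) = −21509388.
Balance: K_A − x×(3360 − 2760) = K_B, so x = (K_A − K_B)/(3360 − 2760) = 21509400/600 = 35800 m.

35800 m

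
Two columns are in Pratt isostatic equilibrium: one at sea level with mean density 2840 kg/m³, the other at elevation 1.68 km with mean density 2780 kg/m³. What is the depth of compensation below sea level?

77.8 km

ρ_ref D = ρ (D + h) → D (ρ_ref − ρ) = ρ h.
D = ρ h/(ρ_ref − ρ) = 2780 × 1.68 km/(2840 − 2780) = 77.8 km.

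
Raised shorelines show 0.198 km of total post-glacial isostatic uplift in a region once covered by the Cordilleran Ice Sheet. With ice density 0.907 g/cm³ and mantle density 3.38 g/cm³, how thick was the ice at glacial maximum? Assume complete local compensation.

u = t ρ_ice/ρ_m → t = u ρ_m/ρ_ice = 0.198 km × 3.38/0.907 = 0.738 km.

0.738 km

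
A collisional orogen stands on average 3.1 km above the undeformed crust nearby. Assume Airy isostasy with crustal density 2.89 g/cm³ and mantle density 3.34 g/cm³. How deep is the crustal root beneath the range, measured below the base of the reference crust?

Equating mass per unit area of the two columns: the weight of the topography is balanced by the buoyancy of the root, ρ_c h = (ρ_m − ρ_c) r.
r = h · ρ_c / (ρ_m − ρ_c) = 3.1 km × 2.89 / (3.34 − 2.89) = 19.9 km.

19.9 km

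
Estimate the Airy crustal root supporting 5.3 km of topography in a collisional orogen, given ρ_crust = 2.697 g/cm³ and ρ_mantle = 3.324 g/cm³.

22.8 km

For local isostatic compensation: the weight of the topography is balanced by the buoyancy of the root, ρ_c h = (ρ_m − ρ_c) r.
r = h · ρ_c / (ρ_m − ρ_c) = 5.3 km × 2.697 / (3.324 − 2.697) = 22.8 km.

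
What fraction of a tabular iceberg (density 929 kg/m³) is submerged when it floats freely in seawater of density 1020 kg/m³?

Submerged fraction = ρ_obj/ρ_fluid = 929/1020 = 91.1%.

91.1%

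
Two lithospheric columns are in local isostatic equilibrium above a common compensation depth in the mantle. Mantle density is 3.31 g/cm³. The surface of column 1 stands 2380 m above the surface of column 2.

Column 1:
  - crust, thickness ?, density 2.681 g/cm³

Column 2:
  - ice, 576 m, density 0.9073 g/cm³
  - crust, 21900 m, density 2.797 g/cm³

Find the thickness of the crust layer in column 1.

32600 m

Take the compensation level at the base of the deeper column (depth z_c below the surface of column 1) and equate Σ ρ_i t_i down to z_c; mantle fills any gap and the z_c terms cancel.
Column 1: x×2.681 + (z_c − 0 − x)×3.31
Column 2: 2380×0 + 576×0.9073 + 21900×2.797 + (z_c − 2380 − 22476)×3.31
The z_c×3.31 term appears on both sides and cancels. Collect the known terms of each column as K = Σ(ρt)_known − 3.31 × (depth of known layers): K_1 = 0 − 3.31×0 = 0; K_2 = 61776.9048 − 3.31×(2380 + 22476) = −20496.4552.
Balance: K_1 − x×(3.31 − 2.681) = K_2, so x = (K_1 − K_2)/(3.31 − 2.681) = 20496.5/0.629 = 32600 m.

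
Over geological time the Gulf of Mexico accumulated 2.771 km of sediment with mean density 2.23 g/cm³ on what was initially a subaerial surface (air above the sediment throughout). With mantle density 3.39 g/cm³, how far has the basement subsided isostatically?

1.82 km

Subaerial load: s = t ρ_sed / ρ_m = 2.771 km × 2.23/3.39 = 1.82 km.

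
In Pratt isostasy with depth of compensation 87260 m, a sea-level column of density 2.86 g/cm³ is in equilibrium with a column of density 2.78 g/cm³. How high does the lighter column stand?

ρ_ref D = ρ (D + h) → h = D (ρ_ref − ρ)/ρ.
h = 87260 m × (2.86 − 2.78)/2.78 = 2510 m.

2510 m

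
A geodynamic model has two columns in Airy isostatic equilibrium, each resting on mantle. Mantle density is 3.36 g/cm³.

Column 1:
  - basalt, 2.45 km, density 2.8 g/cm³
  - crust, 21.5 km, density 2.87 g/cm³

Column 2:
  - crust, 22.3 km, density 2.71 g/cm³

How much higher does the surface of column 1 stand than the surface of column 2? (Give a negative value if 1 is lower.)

−0.77 km

For any compensation level in the mantle, the mantle terms cancel and isostasy reduces to e = (Σt_1 − Σt_2) − (Σ(ρt)_1 − Σ(ρt)_2) / ρ_m.
Σt_1 = 23.95 km; Σt_2 = 22.3 km; Σ(ρt)_1 = 68.565; Σ(ρt)_2 = 60.433 (in km·g/cm³).
e = (23.95 − 22.3) − (68.565 − 60.433) / 3.36 = −0.77 km.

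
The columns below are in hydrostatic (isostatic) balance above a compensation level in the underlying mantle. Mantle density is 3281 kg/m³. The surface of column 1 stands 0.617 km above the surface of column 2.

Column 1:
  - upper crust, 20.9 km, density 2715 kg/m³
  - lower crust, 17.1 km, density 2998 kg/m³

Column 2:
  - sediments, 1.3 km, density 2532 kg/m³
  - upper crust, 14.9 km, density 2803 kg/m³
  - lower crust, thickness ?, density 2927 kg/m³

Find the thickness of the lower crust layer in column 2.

Take the compensation level at the base of the deeper column (depth z_c below the surface of column 1) and equate Σ ρ_i t_i down to z_c; mantle fills any gap and the z_c terms cancel.
Column 1: 20.9×2715 + 17.1×2998 + (z_c − 38)×3281
Column 2: 0.617×0 + 1.3×2532 + 14.9×2803 + x×2927 + (z_c − 0.617 − 16.2 − x)×3281
The z_c×3281 term appears on both sides and cancels. Collect the known terms of each column as K = Σ(ρt)_known − 3281 × (depth of known layers): K_1 = 108009.3 − 3281×38 = −16668.7; K_2 = 45056.3 − 3281×(0.617 + 16.2) = −10120.277.
Balance: K_1 = K_2 − x×(3281 − 2927), so x = (K_2 − K_1)/(3281 − 2927) = 6548.42/354 = 18.5 km.

18.5 km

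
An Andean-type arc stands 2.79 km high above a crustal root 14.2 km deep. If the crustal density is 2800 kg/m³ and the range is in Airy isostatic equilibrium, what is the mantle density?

3350 kg/m³

Airy balance: ρ_c h = (ρ_m − ρ_c) r → ρ_m = ρ_c (1 + h/r).
ρ_m = 2800 × (1 + 2.79 km/14.2 km) = 3350 kg/m³.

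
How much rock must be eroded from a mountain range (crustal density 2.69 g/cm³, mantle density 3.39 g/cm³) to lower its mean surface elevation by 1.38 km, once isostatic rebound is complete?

6.68 km

Net drop Δ = e − u = e − e ρ_c/ρ_m = e (ρ_m − ρ_c)/ρ_m.
e = Δ ρ_m/(ρ_m − ρ_c) = 1.38 km × 3.39/0.7 = 6.68 km.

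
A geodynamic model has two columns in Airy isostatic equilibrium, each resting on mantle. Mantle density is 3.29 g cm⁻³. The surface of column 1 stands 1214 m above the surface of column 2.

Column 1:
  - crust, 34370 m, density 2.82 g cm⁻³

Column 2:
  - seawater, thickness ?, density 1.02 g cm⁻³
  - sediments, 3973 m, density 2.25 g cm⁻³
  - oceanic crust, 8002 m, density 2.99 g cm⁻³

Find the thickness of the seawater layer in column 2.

Take the compensation level at the base of the deeper column (depth z_c below the surface of column 1) and equate Σ ρ_i t_i down to z_c; mantle fills any gap and the z_c terms cancel.
Column 1: 34370×2.82 + (z_c − 34370)×3.29
Column 2: 1214×0 + x×1.02 + 3973×2.25 + 8002×2.99 + (z_c − 1214 − 11975 − x)×3.29
The z_c×3.29 term appears on both sides and cancels. Collect the known terms of each column as K = Σ(ρt)_known − 3.29 × (depth of known layers): K_1 = 96923.4 − 3.29×34370 = −16153.9; K_2 = 32865.23 − 3.29×(1214 + 11975) = −10526.58.
Balance: K_1 = K_2 − x×(3.29 − 1.02), so x = (K_2 − K_1)/(3.29 − 1.02) = 5627.32/2.27 = 2480 m.

2480 m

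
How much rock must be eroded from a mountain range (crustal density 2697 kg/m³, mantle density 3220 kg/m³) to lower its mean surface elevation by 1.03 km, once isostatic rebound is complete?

6.34 km

Net drop Δ = e − u = e − e ρ_c/ρ_m = e (ρ_m − ρ_c)/ρ_m.
e = Δ ρ_m/(ρ_m − ρ_c) = 1.03 km × 3220/523 = 6.34 km.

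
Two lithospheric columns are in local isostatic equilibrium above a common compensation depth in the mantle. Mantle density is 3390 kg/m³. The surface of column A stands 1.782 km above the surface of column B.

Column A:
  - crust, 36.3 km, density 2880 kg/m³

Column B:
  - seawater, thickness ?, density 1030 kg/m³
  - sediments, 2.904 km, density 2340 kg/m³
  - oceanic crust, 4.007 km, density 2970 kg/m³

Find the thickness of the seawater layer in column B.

Take the compensation level at the base of the deeper column (depth z_c below the surface of column A) and equate Σ ρ_i t_i down to z_c; mantle fills any gap and the z_c terms cancel.
Column A: 36.3×2880 + (z_c − 36.3)×3390
Column B: 1.782×0 + x×1030 + 2.904×2340 + 4.007×2970 + (z_c − 1.782 − 6.911 − x)×3390
The z_c×3390 term appears on both sides and cancels. Collect the known terms of each column as K = Σ(ρt)_known − 3390 × (depth of known layers): K_A = 104544 − 3390×36.3 = −18513; K_B = 18696.15 − 3390×(1.782 + 6.911) = −10773.12.
Balance: K_A = K_B − x×(3390 − 1030), so x = (K_B − K_A)/(3390 − 1030) = 7739.88/2360 = 3.28 km.

3.28 km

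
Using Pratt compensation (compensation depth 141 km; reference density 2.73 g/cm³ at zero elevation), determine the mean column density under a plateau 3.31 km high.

2.67 g/cm³

Pratt balance: ρ_ref D = ρ (D + h).
ρ = ρ_ref D/(D + h) = 2.73 × 141 km/(141 km + 3.31 km) = 2.67 g/cm³.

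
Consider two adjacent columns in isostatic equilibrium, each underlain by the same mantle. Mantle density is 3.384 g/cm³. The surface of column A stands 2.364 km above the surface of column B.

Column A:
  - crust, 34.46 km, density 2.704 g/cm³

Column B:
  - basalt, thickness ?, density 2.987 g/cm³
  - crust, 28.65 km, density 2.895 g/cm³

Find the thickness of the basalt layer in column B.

3.58 km

Take the compensation level at the base of the deeper column (depth z_c below the surface of column A) and equate Σ ρ_i t_i down to z_c; mantle fills any gap and the z_c terms cancel.
Column A: 34.46×2.704 + (z_c − 34.46)×3.384
Column B: 2.364×0 + x×2.987 + 28.65×2.895 + (z_c − 2.364 − 28.65 − x)×3.384
The z_c×3.384 term appears on both sides and cancels. Collect the known terms of each column as K = Σ(ρt)_known − 3.384 × (depth of known layers): K_A = 93.17984 − 3.384×34.46 = −23.4328; K_B = 82.94175 − 3.384×(2.364 + 28.65) = −22.009626.
Balance: K_A = K_B − x×(3.384 − 2.987), so x = (K_B − K_A)/(3.384 − 2.987) = 1.42317/0.397 = 3.58 km.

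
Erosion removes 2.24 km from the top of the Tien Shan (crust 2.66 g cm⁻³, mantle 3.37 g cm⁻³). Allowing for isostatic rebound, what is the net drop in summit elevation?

0.472 km

Rebound u = e ρ_c/ρ_m = 2.24 km × 2.66/3.37 = 1.768 km.
Net surface drop = e − u = 2.24 km − 1.768 km = e (ρ_m − ρ_c)/ρ_m = 0.472 km.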